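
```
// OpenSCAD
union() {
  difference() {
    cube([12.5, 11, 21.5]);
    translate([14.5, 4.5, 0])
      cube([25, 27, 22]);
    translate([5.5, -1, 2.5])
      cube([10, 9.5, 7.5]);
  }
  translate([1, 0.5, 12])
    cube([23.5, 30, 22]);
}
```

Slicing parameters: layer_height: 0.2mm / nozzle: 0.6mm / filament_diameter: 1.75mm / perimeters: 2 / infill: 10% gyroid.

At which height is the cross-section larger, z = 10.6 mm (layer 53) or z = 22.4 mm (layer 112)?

layer 112 (z = 22.4 mm)

Layer 53 (z = 10.6): the cube (footprint 12.5×11) is included at this height (area 137.50 mm²); the cube at (14.5, 4.5) is present — its section is the full 25×27 rectangle (area 675.00 mm²); the cube at (5.5, -1) is absent (z outside [2.5, 10]); Subtracting the remaining from the first: starting from the 12.5×11 cube (137.50 mm²), the 25×27 cube at (14.5, 4.5) misses the remaining region (no effect) — area = 137.50 mm²; the cube at (1, 0.5) is not intersected at this z (z outside [12, 34]); Merging all regions: only the result so far is present, so the union is just that shape — area = 137.50 mm². So its area = 137.50 mm². Layer 112 (z = 22.4): the cube does not reach this height (z outside [0, 21.5]); the cube at (14.5, 4.5) is absent (z outside [0, 22]); the cube at (5.5, -1) is not intersected at this z (z outside [2.5, 10]); Subtracting the remaining from the first: the first operand is absent here, so nothing remains; the cube at (1, 0.5) (footprint 23.5×30) is included at this height (area 705.00 mm²); Merging all regions: only the 23.5×30 cube at (1, 0.5) is present, so the union is just that shape — area = 705.00 mm². So its area = 705.00 mm². Layer 112 is larger (705.00 vs 137.50 mm²).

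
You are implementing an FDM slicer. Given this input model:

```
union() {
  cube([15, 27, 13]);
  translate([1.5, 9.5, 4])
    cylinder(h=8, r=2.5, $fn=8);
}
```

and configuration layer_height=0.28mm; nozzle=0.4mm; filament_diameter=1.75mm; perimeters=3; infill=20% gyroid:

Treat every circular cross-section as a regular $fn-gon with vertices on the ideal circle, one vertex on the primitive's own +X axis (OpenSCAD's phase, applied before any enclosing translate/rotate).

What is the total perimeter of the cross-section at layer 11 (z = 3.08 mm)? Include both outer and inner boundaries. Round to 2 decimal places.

At z = 3.08 mm: the 15×27 cube contributes its full rectangle (perimeter 84.00 mm); the cylinder at (1.5, 9.5) does not reach this height (z outside [4, 12]); Merging all regions: only the 15×27 cube is present, so the union is just that shape — boundary = 84.00 mm. Overall, the cross-section is a single solid region. Total boundary length (outer) = 84.00 mm.

84.00 mm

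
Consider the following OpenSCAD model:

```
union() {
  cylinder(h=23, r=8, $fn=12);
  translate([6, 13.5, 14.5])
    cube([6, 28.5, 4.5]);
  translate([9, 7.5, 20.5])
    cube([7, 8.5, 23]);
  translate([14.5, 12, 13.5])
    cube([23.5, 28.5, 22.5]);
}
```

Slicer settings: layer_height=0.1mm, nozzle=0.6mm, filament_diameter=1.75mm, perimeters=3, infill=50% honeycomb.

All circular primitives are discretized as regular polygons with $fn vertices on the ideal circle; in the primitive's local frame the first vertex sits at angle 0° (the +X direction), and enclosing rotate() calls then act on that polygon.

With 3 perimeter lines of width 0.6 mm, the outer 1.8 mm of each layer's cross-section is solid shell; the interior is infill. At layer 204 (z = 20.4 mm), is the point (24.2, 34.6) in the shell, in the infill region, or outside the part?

At z = 20.4 mm: the r=8 cylinder contributes a regular 12-gon of circumradius 8; the cube at (6, 13.5) is not intersected at this z (z outside [14.5, 19]); the cube at (9, 7.5) does not reach this height (z outside [20.5, 43.5]); the cube at (14.5, 12) (footprint 23.5×28.5) is included at this height; Taking the union: the 2 present regions are separate (no shared area or edge), so areas and boundary lengths simply add and each stays a separate island — 2 connected regions. Overall, the cross-section has 2 separate islands. The nearest boundary edge runs (14.50, 40.50)→(38.00, 40.50); distance from the point to it = 5.90 mm. (Shell/infill is judged within the island containing the point — the largest one.) The point is inside the cross-section and 5.90 mm from the nearest boundary — more than the 1.8 mm shell width (3 × 0.6), so it's in the infill interior.

infill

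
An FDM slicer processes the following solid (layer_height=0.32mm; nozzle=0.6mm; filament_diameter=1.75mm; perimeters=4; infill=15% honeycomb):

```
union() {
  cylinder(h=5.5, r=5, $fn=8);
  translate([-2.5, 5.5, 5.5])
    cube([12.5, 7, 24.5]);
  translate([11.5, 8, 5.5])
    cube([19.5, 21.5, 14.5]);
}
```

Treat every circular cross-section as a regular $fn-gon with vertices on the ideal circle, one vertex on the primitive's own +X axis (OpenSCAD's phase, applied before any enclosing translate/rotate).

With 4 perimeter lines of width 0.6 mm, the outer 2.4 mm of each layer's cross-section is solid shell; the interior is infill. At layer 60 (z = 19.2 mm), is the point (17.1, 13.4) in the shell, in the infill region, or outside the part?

At z = 19.2 mm: the cylinder does not reach this height (z outside [0, 5.5]); the cube at (-2.5, 5.5) (footprint 12.5×7) is included at this height; the cube at (11.5, 8) is present — its section is the full 19.5×21.5 rectangle; Merging all regions: the 2 present regions are separate (no shared area or edge), so areas and boundary lengths simply add and each stays a separate island — 2 connected regions. Overall, the cross-section has 2 separate islands. The nearest boundary edge runs (31.00, 8.00)→(11.50, 8.00); distance from the point to it = 5.40 mm. (Shell/infill is judged within the island containing the point — the largest one.) The point is inside the cross-section and 5.40 mm from the nearest boundary — more than the 2.4 mm shell width (4 × 0.6), so it's in the infill interior.

infill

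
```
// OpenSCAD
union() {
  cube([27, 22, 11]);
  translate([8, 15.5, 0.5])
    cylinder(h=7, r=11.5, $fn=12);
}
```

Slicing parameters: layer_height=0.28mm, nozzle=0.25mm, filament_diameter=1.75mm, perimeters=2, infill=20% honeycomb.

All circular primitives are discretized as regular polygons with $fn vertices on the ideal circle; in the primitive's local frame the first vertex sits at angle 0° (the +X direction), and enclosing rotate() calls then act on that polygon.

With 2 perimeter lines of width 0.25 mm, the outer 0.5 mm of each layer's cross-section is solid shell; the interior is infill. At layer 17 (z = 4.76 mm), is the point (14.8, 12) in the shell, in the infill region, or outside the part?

infill

At z = 4.76 mm: the 27×22 cube contributes its full rectangle; the r=11.5 cylinder at (8, 15.5) gives a regular 12-gon of circumradius 11.5 (constant along its height); Merging all regions: the regions partially overlap (shared area 301.64 mm²), so overlapping operands fuse into one piece — 1 connected region. Overall, the cross-section is a single solid region. The nearest boundary edge runs (13.75, 25.46)→(17.21, 22.00); distance from the point to it = 10.29 mm. The point is inside the cross-section and 10.29 mm from the nearest boundary — more than the 0.5 mm shell width (2 × 0.25), so it's in the infill interior.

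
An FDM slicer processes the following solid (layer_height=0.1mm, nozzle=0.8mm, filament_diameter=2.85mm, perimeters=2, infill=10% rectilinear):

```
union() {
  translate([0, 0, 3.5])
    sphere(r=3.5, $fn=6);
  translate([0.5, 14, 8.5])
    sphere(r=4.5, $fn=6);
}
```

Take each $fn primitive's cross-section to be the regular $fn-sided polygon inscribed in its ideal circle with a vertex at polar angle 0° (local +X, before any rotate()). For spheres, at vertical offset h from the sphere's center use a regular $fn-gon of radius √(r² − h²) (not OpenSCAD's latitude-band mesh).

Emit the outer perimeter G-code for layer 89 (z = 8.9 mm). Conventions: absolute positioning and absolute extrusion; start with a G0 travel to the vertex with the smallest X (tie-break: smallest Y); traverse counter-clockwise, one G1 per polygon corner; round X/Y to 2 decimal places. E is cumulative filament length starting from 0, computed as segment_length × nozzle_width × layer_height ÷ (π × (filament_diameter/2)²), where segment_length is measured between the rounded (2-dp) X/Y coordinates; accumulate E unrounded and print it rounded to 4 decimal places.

At z = 8.9 mm: the sphere is not intersected at this z (|z−center|=5.400 > r=3.5); the r=4.5 sphere at (0.5, 14) contributes a regular 6-gon of circumradius √(4.5²−0.4²) = 4.482; Merging all regions: only the r=4.5 sphere at (0.5, 14) is present, so the union is just that shape — 1 connected region. The outline is a single polygon with 6 vertices. Extrusion per mm of travel: 0.8 × 0.1 / (π × 1.425²) = 0.012540. Accumulating E over each segment gives final E = 0.3371.

G0 X-3.98 Y14.00 Z8.90
G1 X-1.74 Y10.12 E0.0562
G1 X2.74 Y10.12 E0.1124
G1 X4.98 Y14.00 E0.1685
G1 X2.74 Y17.88 E0.2247
G1 X-1.74 Y17.88 E0.2809
G1 X-3.98 Y14.00 E0.3371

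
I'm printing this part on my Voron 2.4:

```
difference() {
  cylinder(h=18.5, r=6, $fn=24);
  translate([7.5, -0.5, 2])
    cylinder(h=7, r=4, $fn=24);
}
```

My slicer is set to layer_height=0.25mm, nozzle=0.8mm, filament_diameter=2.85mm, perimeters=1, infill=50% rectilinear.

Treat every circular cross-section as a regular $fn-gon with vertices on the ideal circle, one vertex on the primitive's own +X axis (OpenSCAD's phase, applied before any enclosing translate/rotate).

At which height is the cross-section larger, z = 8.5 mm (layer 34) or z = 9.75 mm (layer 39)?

layer 39 (z = 9.75 mm)

Layer 34 (z = 8.5): the r=6 cylinder gives a regular 24-gon of circumradius 6 (constant along its height) (area = (24/2)·6.000²·sin(360°/24) = 111.81 mm²); the r=4 cylinder at (7.5, -0.5) contributes a regular 24-gon of circumradius 4 (area = (24/2)·4.000²·sin(360°/24) = 49.69 mm²); Subtracting the remaining from the first: starting from the r=6 cylinder (111.81 mm²), the r=4 cylinder at (7.5, -0.5) partially overlaps it — only the 10.51 mm² overlap (of its 49.69 mm²) is removed, clipping the outline — area = 101.30 mm². So its area = 101.30 mm². Layer 39 (z = 9.75): the r=6 cylinder contributes a regular 24-gon of circumradius 6 (area = (24/2)·6.000²·sin(360°/24) = 111.81 mm²); the cylinder at (7.5, -0.5) is not intersected at this z (z outside [2, 9]); Subtracting the remaining from the first: none of the subtracted shapes is present at this height, so the r=6 cylinder is unchanged — area = 111.81 mm². So its area = 111.81 mm². Layer 39 is larger (111.81 vs 101.30 mm²).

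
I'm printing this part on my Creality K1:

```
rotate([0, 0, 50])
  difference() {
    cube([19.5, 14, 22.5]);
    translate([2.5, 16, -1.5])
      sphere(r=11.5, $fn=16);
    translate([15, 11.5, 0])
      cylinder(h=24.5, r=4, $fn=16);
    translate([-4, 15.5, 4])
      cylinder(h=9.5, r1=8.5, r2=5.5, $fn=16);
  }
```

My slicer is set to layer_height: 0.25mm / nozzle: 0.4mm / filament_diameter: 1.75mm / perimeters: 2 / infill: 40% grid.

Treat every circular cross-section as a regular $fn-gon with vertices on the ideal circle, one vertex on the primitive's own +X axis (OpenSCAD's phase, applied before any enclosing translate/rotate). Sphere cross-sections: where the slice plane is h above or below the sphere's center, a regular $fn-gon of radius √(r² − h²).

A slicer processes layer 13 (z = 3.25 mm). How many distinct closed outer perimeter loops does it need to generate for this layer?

At z = 3.25 mm: the cube is present — its section is the full 19.5×14 rectangle; the sphere at (2.5, 16): section is a regular 16-gon, circumradius = √(r²−h²) = √(11.5²−4.75²) = 10.473; the cylinder at (15, 11.5): section is a regular 16-gon, circumradius r=4; the cone at (-4, 15.5) is absent (z outside [4, 13.5]); After the difference (first − rest): starting from the 19.5×14 cube, the r=11.5 sphere at (2.5, 16) partially overlaps it — only the 83.96 mm² overlap (of its 335.80 mm²) is removed, clipping the outline; the r=4 cylinder at (15, 11.5) partially overlaps it — only the 39.98 mm² overlap (of its 48.98 mm²) is removed, clipping the outline — 1 connected region; (rotated 50° about Z; rotation is an isometry so areas/perimeters/island counts are preserved). The result has 1 disconnected region.

1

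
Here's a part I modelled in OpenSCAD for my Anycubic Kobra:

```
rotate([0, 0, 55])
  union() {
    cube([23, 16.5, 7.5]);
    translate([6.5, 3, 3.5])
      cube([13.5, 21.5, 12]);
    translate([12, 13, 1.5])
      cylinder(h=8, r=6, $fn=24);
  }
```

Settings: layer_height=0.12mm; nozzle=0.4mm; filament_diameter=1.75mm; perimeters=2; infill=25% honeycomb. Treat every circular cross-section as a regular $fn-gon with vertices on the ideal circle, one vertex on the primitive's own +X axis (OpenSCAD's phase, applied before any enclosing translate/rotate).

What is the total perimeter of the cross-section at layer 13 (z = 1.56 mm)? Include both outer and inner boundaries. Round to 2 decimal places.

At z = 1.56 mm: the cube (footprint 23×16.5) is included at this height (perimeter 79.00 mm); the cube at (6.5, 3) is not intersected at this z (z outside [3.5, 15.5]); the cylinder at (12, 13): section is a regular 24-gon, circumradius r=6 (perimeter = 2·24·6.000·sin(180°/24) = 37.59 mm); Combining (union): the regions partially overlap (shared area 95.13 mm²), so the edge portions inside another operand are dropped and the merged outline is re-measured after clipping — boundary = 80.65 mm; (whole slice rotated 55° about Z — lengths, areas and connectivity unchanged). Overall, the cross-section is a single solid region. Total boundary length (outer) = 80.65 mm.

80.65 mm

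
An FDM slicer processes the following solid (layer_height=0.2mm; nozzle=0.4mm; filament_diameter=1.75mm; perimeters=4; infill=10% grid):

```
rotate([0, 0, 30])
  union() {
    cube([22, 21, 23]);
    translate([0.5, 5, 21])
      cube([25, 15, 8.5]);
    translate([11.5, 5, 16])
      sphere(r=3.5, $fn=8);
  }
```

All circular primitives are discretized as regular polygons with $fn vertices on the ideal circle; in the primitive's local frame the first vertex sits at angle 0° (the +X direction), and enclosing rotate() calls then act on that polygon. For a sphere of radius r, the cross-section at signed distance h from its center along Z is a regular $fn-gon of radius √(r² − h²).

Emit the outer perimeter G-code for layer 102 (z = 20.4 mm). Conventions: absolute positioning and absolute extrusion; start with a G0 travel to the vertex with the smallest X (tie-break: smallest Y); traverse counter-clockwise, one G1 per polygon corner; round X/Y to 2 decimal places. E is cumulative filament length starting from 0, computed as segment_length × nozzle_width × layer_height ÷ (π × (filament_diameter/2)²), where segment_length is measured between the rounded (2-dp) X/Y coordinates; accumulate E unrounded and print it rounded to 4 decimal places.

At z = 20.4 mm: the cube (footprint 22×21) is included at this height; the cube at (0.5, 5) does not reach this height (z outside [21, 29.5]); the sphere at (11.5, 5) does not reach this height (|z−center|=4.400 > r=3.5); Merging all regions: only the 22×21 cube is present, so the union is just that shape — 1 connected region; (whole slice rotated 30° about Z — lengths, areas and connectivity unchanged). The outline is a single polygon with 4 vertices. Extrusion per mm of travel: 0.4 × 0.2 / (π × 0.875²) = 0.033260. Accumulating E over each segment gives final E = 2.8604.

G0 X-10.50 Y18.19 Z20.40
G1 X0.00 Y0.00 E0.6986
G1 X19.05 Y11.00 E1.4302
G1 X8.55 Y29.19 E2.1288
G1 X-10.50 Y18.19 E2.8604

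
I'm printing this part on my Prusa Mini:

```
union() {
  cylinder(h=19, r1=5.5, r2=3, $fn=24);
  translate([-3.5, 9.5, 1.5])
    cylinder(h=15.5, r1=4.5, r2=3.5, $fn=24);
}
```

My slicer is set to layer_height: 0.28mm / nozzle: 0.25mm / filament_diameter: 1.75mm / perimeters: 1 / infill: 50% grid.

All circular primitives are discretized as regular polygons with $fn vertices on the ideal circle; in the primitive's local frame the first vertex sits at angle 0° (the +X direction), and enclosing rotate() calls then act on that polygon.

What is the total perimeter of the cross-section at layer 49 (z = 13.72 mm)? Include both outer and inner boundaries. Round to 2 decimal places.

At z = 13.72 mm: the cone (r1=5.5→r2=3) has section circumradius 3.695 here — a regular 24-gon (perimeter = 2·24·3.695·sin(180°/24) = 23.15 mm); the cone at (-3.5, 9.5): at t=0.788 of its height the radius interpolates to r₁+(r₂−r₁)t = 3.712, giving a regular 24-gon of that circumradius (perimeter = 2·24·3.712·sin(180°/24) = 23.25 mm); Taking the union: the 2 present regions are separate (no shared area or edge), so areas and boundary lengths simply add and each stays a separate island — boundary = 46.40 mm. Overall, the cross-section has 2 separate islands. Total boundary length (outer) = 46.40 mm.

46.40 mm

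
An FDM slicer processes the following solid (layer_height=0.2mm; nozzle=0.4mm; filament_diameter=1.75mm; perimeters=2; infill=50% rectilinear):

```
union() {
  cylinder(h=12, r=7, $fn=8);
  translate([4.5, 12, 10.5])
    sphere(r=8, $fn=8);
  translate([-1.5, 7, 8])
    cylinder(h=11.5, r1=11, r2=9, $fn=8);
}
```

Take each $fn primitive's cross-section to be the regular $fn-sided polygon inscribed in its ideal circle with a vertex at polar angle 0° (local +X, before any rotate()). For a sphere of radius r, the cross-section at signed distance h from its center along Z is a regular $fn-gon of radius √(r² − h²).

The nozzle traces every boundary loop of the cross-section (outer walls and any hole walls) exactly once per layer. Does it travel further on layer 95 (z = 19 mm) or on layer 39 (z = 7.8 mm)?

Layer 95 (z = 19): the cylinder is absent (z outside [0, 12]); the sphere at (4.5, 12) does not reach this height (|z−center|=8.500 > r=8); the cone at (-1.5, 7): at t=0.957 of its height the radius interpolates to r₁+(r₂−r₁)t = 9.087, giving a regular 8-gon of that circumradius (perimeter = 2·8·9.087·sin(180°/8) = 55.64 mm); Taking the union: only the cone at (-1.5, 7) is present, so the union is just that shape — boundary = 55.64 mm. So its perimeter = 55.64 mm. Layer 39 (z = 7.8): the cylinder: section is a regular 8-gon, circumradius r=7 (perimeter = 2·8·7.000·sin(180°/8) = 42.86 mm); the r=8 sphere at (4.5, 12) slices to a regular 8-gon of circumradius 7.531 (√(r²−h²) with h=2.7 from center) (perimeter = 2·8·7.531·sin(180°/8) = 46.11 mm); the cone at (-1.5, 7) is absent (z outside [8, 19.5]); Taking the union: the regions partially overlap (shared area 3.50 mm²), so the edge portions inside another operand are dropped and the merged outline is re-measured after clipping — boundary = 76.13 mm. So its perimeter = 76.13 mm. Layer 39 is larger (76.13 vs 55.64 mm).

layer 39 (z = 7.8 mm)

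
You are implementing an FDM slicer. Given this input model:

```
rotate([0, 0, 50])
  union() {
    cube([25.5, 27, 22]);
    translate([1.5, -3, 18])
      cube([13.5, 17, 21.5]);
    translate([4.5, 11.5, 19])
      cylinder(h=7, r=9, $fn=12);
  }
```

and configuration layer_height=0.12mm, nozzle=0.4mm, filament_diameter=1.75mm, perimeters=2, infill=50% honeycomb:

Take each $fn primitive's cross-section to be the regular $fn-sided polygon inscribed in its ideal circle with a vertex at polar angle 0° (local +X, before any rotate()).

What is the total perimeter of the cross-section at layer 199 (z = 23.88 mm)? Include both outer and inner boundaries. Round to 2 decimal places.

75.21 mm

At z = 23.88 mm: the cube is not intersected at this z (z outside [0, 22]); the cube at (1.5, -3) (footprint 13.5×17) is included at this height (perimeter 61.00 mm); the r=9 cylinder at (4.5, 11.5) gives a regular 12-gon of circumradius 9 (constant along its height) (perimeter = 2·12·9.000·sin(180°/12) = 55.90 mm); Merging all regions: the regions partially overlap (shared area 115.71 mm²), so the edge portions inside another operand are dropped and the merged outline is re-measured after clipping — boundary = 75.21 mm; (whole slice rotated 50° about Z — lengths, areas and connectivity unchanged). Overall, the cross-section is a single solid region. Total boundary length (outer) = 75.21 mm.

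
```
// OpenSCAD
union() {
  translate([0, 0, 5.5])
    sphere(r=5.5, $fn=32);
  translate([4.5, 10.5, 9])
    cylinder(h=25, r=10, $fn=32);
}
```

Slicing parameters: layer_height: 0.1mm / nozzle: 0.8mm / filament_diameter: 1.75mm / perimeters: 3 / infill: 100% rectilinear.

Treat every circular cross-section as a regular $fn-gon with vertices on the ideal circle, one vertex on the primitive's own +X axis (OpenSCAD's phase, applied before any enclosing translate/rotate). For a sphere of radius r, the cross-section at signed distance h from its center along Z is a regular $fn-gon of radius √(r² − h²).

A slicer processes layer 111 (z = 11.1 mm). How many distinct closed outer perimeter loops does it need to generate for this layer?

1

At z = 11.1 mm: the sphere does not reach this height (|z−center|=5.600 > r=5.5); the cylinder at (4.5, 10.5): section is a regular 32-gon, circumradius r=10; Taking the union: only the r=10 cylinder at (4.5, 10.5) is present, so the union is just that shape — 1 connected region. The result has 1 disconnected region.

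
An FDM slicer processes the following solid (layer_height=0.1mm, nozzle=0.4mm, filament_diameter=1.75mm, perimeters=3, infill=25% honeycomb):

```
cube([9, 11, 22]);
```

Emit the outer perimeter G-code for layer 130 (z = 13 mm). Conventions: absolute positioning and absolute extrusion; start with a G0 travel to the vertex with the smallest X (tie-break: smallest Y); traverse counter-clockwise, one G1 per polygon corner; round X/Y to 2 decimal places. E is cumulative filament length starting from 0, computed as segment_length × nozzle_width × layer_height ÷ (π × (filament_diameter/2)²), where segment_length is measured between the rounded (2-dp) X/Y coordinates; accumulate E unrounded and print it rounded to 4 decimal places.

G0 X0.00 Y0.00 Z13.00
G1 X9.00 Y0.00 E0.1497
G1 X9.00 Y11.00 E0.3326
G1 X0.00 Y11.00 E0.4823
G1 X0.00 Y0.00 E0.6652

At z = 13 mm: the cube is present — its section is the full 9×11 rectangle. The outline is a single polygon with 4 vertices. Extrusion per mm of travel: 0.4 × 0.1 / (π × 0.875²) = 0.016630. Accumulating E over each segment gives final E = 0.6652.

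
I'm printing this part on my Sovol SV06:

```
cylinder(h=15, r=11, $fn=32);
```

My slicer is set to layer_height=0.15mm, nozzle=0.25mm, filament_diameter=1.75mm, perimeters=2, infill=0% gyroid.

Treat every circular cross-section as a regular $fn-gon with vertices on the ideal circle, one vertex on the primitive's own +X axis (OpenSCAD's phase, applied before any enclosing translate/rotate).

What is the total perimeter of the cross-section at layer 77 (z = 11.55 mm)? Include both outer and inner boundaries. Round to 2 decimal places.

69.00 mm

At z = 11.55 mm: the r=11 cylinder contributes a regular 32-gon of circumradius 11 (perimeter = 2·32·11.000·sin(180°/32) = 69.00 mm). Overall, the cross-section is a single solid region. Total boundary length (outer) = 69.00 mm.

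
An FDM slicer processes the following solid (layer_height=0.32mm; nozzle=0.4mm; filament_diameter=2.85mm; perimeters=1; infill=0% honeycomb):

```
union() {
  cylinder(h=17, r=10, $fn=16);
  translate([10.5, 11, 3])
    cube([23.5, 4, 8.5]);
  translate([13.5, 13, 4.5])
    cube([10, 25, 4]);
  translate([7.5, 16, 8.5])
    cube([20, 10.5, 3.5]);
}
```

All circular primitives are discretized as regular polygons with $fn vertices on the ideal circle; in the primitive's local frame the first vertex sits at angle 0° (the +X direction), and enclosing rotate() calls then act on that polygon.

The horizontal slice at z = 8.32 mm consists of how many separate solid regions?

2

At z = 8.32 mm: the r=10 cylinder contributes a regular 16-gon of circumradius 10; the cube at (10.5, 11) is present — its section is the full 23.5×4 rectangle; the cube at (13.5, 13) is present — its section is the full 10×25 rectangle; the cube at (7.5, 16) is absent (z outside [8.5, 12]); Taking the union: the regions partially overlap (shared area 20.00 mm²), so overlapping operands fuse into one piece — 2 connected regions. The result has 2 disconnected regions.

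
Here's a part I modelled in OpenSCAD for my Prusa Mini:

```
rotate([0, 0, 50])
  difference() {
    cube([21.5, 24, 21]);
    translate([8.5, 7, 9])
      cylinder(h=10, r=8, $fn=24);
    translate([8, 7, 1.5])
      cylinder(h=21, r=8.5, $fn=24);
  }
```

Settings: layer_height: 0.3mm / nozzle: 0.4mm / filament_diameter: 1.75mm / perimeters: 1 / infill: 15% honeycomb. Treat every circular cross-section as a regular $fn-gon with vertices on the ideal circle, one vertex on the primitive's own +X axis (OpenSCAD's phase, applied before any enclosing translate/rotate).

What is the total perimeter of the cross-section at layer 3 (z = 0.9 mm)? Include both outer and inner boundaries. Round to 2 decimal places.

At z = 0.9 mm: the cube is present — its section is the full 21.5×24 rectangle (perimeter 91.00 mm); the cylinder at (8.5, 7) does not reach this height (z outside [9, 19]); the cylinder at (8, 7) is absent (z outside [1.5, 22.5]); Taking the first minus the rest: none of the subtracted shapes is present at this height, so the 21.5×24 cube is unchanged — boundary = 91.00 mm; (rotated 50° about Z; rotation is an isometry so areas/perimeters/island counts are preserved). Overall, the cross-section is a single solid region. Total boundary length (outer) = 91.00 mm.

91.00 mm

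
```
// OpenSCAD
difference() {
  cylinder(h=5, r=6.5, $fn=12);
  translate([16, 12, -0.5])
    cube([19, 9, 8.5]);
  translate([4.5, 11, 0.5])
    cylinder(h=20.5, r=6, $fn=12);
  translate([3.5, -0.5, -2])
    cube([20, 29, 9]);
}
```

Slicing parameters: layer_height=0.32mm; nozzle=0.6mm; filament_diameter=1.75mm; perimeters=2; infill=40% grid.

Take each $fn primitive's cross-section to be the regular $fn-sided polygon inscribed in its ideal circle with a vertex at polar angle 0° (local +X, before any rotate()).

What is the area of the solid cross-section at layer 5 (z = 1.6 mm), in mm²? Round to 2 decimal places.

At z = 1.6 mm: the r=6.5 cylinder contributes a regular 12-gon of circumradius 6.5 (area = (12/2)·6.500²·sin(360°/12) = 126.75 mm²); the cube at (16, 12) is present — its section is the full 19×9 rectangle (area 171.00 mm²); the r=6 cylinder at (4.5, 11) contributes a regular 12-gon of circumradius 6 (area = (12/2)·6.000²·sin(360°/12) = 108.00 mm²); the cube at (3.5, -0.5) is present — its section is the full 20×29 rectangle (area 580.00 mm²); Subtracting the remaining from the first: starting from the r=6.5 cylinder (126.75 mm²), the 19×9 cube at (16, 12) misses the remaining region (no effect); the r=6 cylinder at (4.5, 11) partially overlaps it — only the 0.63 mm² overlap (of its 108.00 mm²) is removed, clipping the outline; the 20×29 cube at (3.5, -0.5) partially overlaps it — only the 12.06 mm² overlap (of its 580.00 mm²) is removed, clipping the outline — area = 114.06 mm². Overall, the cross-section is a single solid region. Net area = 114.06 mm².

114.06 mm²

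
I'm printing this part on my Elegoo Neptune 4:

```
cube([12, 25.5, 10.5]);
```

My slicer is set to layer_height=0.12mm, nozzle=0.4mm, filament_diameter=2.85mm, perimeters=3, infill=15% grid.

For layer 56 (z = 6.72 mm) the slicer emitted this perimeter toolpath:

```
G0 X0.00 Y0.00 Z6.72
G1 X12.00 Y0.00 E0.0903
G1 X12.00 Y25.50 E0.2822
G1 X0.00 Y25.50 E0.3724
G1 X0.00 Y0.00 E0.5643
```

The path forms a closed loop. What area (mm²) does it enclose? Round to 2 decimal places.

306.00 mm²

Apply the shoelace formula to the sequence of (X, Y) vertices; enclosed area = 306.00 mm².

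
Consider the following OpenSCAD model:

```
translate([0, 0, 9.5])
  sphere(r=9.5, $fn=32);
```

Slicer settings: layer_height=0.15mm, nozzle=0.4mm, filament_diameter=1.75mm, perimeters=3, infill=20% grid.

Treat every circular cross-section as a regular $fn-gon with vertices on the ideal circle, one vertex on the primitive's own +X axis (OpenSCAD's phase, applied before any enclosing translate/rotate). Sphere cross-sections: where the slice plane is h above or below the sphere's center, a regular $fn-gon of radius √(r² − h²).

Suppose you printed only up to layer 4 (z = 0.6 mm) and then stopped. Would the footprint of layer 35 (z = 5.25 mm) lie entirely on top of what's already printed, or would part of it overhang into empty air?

Compare the two slices. At z = 0.6: the r=9.5 sphere contributes a regular 32-gon of circumradius √(9.5²−8.9²) = 3.323 (area = (32/2)·3.323²·sin(360°/32) = 34.46 mm²). At z = 5.25: the r=9.5 sphere slices to a regular 32-gon of circumradius 8.496 (√(r²−h²) with h=4.25 from center) (area = (32/2)·8.496²·sin(360°/32) = 225.33 mm²). Checking containment: at z = 5.25 the cross-section extends beyond the z = 0.6 cross-section by about 190.87 mm².

part overhangs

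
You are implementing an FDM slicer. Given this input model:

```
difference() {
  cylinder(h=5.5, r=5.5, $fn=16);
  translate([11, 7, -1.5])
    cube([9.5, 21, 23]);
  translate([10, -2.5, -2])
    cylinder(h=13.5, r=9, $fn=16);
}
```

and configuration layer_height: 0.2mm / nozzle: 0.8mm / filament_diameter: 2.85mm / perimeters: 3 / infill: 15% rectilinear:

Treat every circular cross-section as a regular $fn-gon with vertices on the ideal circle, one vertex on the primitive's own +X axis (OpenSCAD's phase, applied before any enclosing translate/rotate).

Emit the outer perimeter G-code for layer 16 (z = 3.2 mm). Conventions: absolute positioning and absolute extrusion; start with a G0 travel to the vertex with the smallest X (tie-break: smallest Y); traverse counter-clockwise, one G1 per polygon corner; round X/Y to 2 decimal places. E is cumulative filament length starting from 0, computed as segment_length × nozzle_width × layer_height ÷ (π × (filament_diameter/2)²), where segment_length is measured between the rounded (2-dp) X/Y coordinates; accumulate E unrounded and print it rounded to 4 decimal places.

At z = 3.2 mm: the cylinder: section is a regular 16-gon, circumradius r=5.5; the cube at (11, 7) (footprint 9.5×21) is included at this height; the r=9 cylinder at (10, -2.5) contributes a regular 16-gon of circumradius 9; After the difference (first − rest): starting from the r=5.5 cylinder, the 9.5×21 cube at (11, 7) misses the remaining region (no effect); the r=9 cylinder at (10, -2.5) partially overlaps it — only the 26.16 mm² overlap (of its 247.98 mm²) is removed, clipping the outline — 1 connected region. The outline is a single polygon with 15 vertices. Extrusion per mm of travel: 0.8 × 0.2 / (π × 1.425²) = 0.025081. Accumulating E over each segment gives final E = 0.8234.

G0 X-5.50 Y0.00 Z3.20
G1 X-5.08 Y-2.10 E0.0537
G1 X-3.89 Y-3.89 E0.1076
G1 X-2.10 Y-5.08 E0.1615
G1 X0.00 Y-5.50 E0.2152
G1 X1.54 Y-5.19 E0.2546
G1 X1.00 Y-2.50 E0.3235
G1 X1.69 Y0.94 E0.4115
G1 X3.64 Y3.86 E0.4995
G1 X3.78 Y3.96 E0.5038
G1 X2.10 Y5.08 E0.5545
G1 X0.00 Y5.50 E0.6082
G1 X-2.10 Y5.08 E0.6619
G1 X-3.89 Y3.89 E0.7158
G1 X-5.08 Y2.10 E0.7697
G1 X-5.50 Y0.00 E0.8234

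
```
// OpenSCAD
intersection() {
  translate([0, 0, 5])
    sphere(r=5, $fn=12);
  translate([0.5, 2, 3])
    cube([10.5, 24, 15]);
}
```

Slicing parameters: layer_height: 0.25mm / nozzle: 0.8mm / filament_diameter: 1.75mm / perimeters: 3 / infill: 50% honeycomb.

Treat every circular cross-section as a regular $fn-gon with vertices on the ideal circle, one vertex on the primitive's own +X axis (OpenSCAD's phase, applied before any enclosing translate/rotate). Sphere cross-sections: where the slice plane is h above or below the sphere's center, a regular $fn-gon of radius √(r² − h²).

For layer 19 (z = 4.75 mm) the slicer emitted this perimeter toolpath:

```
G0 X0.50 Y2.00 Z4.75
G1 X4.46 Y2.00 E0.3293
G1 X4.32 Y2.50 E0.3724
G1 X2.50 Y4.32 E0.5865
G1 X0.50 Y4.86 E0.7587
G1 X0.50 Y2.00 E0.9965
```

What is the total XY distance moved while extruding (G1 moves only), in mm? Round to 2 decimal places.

Sum the Euclidean lengths of each G1 segment: total = 11.98 mm.

11.98 mm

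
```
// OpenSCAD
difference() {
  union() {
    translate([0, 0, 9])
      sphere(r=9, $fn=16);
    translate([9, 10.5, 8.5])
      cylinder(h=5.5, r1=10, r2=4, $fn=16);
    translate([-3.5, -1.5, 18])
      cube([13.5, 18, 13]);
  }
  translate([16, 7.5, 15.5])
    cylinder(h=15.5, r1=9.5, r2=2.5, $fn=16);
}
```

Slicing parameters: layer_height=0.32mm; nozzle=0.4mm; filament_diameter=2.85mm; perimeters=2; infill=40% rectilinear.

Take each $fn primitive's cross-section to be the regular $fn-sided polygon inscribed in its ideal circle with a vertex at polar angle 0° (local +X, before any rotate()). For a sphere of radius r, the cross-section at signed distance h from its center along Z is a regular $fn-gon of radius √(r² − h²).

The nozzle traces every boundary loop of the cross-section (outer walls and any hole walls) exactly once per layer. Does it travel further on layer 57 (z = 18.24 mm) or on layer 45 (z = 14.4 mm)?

layer 57 (z = 18.24 mm)

Layer 57 (z = 18.24): the sphere does not reach this height (|z−center|=9.240 > r=9); the cone at (9, 10.5) is not intersected at this z (z outside [8.5, 14]); the 13.5×18 cube at (-3.5, -1.5) contributes its full rectangle (perimeter 63.00 mm); Combining (union): only the 13.5×18 cube at (-3.5, -1.5) is present, so the union is just that shape — boundary = 63.00 mm; the cone at (16, 7.5) (r1=9.5→r2=2.5) has section circumradius 8.263 here — a regular 16-gon (perimeter = 2·16·8.263·sin(180°/16) = 51.58 mm); After the difference (first − rest): starting from the result so far, the cone at (16, 7.5) partially overlaps it — only the 16.31 mm² overlap (of its 209.01 mm²) is removed, clipping the outline — boundary = 64.12 mm. So its perimeter = 64.12 mm. Layer 45 (z = 14.4): the sphere: section is a regular 16-gon, circumradius = √(r²−h²) = √(9²−5.4²) = 7.200 (perimeter = 2·16·7.200·sin(180°/16) = 44.95 mm); the cone at (9, 10.5) is not intersected at this z (z outside [8.5, 14]); the cube at (-3.5, -1.5) does not reach this height (z outside [18, 31]); Taking the union: only the r=9 sphere is present, so the union is just that shape — boundary = 44.95 mm; the cone at (16, 7.5) does not reach this height (z outside [15.5, 31]); Subtracting the remaining from the first: none of the subtracted shapes is present at this height, so that combined region is unchanged — boundary = 44.95 mm. So its perimeter = 44.95 mm. Layer 57 is larger (64.12 vs 44.95 mm).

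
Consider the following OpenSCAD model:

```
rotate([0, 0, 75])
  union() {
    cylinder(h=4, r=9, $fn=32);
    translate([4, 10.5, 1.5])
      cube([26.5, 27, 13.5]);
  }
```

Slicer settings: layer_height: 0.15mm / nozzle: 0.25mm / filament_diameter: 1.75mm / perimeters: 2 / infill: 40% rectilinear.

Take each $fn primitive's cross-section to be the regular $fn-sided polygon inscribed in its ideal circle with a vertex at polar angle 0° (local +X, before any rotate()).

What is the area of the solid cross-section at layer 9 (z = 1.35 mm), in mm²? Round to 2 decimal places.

252.84 mm²

At z = 1.35 mm: the r=9 cylinder gives a regular 32-gon of circumradius 9 (constant along its height) (area = (32/2)·9.000²·sin(360°/32) = 252.84 mm²); the cube at (4, 10.5) is not intersected at this z (z outside [1.5, 15]); Combining (union): only the r=9 cylinder is present, so the union is just that shape — area = 252.84 mm²; (whole slice rotated 75° about Z — lengths, areas and connectivity unchanged). Overall, the cross-section is a single solid region. Net area = 252.84 mm².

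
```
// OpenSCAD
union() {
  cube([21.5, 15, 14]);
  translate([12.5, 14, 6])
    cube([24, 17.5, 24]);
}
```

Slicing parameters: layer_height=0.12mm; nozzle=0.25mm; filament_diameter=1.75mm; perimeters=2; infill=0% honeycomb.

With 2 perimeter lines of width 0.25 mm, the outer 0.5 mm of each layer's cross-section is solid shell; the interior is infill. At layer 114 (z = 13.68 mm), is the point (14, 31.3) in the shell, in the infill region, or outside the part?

At z = 13.68 mm: the cube (footprint 21.5×15) is included at this height; the cube at (12.5, 14) (footprint 24×17.5) is included at this height; Merging all regions: the regions partially overlap (shared area 9.00 mm²), so overlapping operands fuse into one piece — 1 connected region. Overall, the cross-section is a single solid region. The nearest boundary edge runs (12.50, 31.50)→(36.50, 31.50); distance from the point to it = 0.20 mm. The point is inside the cross-section, 0.20 mm from the nearest boundary — within the 0.5 mm shell band (2 × 0.25).

shell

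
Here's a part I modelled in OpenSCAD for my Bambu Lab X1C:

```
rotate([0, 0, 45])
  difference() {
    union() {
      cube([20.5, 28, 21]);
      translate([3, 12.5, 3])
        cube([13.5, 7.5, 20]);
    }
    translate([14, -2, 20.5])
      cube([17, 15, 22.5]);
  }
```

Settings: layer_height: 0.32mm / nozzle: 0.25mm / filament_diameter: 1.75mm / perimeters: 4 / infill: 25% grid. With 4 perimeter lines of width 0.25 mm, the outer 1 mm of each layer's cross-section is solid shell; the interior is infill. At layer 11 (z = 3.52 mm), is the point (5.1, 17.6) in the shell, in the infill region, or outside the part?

At z = 3.52 mm: the 20.5×28 cube contributes its full rectangle; the cube at (3, 12.5) is present — its section is the full 13.5×7.5 rectangle; Taking the union: the 13.5×7.5 cube at (3, 12.5) lies entirely inside the 20.5×28 cube, so the union is just the 20.5×28 cube — 1 connected region; the cube at (14, -2) is not intersected at this z (z outside [20.5, 43]); Taking the first minus the rest: none of the subtracted shapes is present at this height, so that combined region is unchanged — 1 connected region; (rotated 45° about Z; rotation is an isometry so areas/perimeters/island counts are preserved). Overall, the cross-section is a single solid region. Undo the 45° rotation: the query point maps to (16.051, 8.839) in the un-rotated model frame. The nearest boundary edge runs (20.50, 28.00)→(20.50, 0.00); distance from the point to it = 4.45 mm. The point is inside the cross-section and 4.45 mm from the nearest boundary — more than the 1 mm shell width (4 × 0.25), so it's in the infill interior.

infill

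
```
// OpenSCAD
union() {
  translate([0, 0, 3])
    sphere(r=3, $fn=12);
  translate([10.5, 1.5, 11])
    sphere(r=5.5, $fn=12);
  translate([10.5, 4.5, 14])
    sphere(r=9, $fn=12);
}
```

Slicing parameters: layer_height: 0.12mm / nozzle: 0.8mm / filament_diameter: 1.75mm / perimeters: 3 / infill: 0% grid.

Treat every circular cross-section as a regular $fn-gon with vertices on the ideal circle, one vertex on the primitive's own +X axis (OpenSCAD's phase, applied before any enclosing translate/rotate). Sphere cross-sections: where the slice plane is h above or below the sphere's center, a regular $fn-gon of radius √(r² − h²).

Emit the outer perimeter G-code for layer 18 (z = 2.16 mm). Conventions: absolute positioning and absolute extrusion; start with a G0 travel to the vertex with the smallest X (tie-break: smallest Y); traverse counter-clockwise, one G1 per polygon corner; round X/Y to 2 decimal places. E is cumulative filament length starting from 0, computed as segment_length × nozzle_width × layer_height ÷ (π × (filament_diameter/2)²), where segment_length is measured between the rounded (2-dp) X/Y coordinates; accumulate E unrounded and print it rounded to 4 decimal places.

G0 X-2.88 Y0.00 Z2.16
G1 X-2.49 Y-1.44 E0.0595
G1 X-1.44 Y-2.49 E0.1188
G1 X0.00 Y-2.88 E0.1784
G1 X1.44 Y-2.49 E0.2379
G1 X2.49 Y-1.44 E0.2972
G1 X2.88 Y0.00 E0.3567
G1 X2.49 Y1.44 E0.4163
G1 X1.44 Y2.49 E0.4755
G1 X0.00 Y2.88 E0.5351
G1 X-1.44 Y2.49 E0.5946
G1 X-2.49 Y1.44 E0.6539
G1 X-2.88 Y0.00 E0.7134

At z = 2.16 mm: the sphere: section is a regular 12-gon, circumradius = √(r²−h²) = √(3²−0.84²) = 2.880; the sphere at (10.5, 1.5) is not intersected at this z (|z−center|=8.840 > r=5.5); the sphere at (10.5, 4.5) is not intersected at this z (|z−center|=11.840 > r=9); Taking the union: only the r=3 sphere is present, so the union is just that shape — 1 connected region. The outline is a single polygon with 12 vertices. Extrusion per mm of travel: 0.8 × 0.12 / (π × 0.875²) = 0.039912. Accumulating E over each segment gives final E = 0.7134.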